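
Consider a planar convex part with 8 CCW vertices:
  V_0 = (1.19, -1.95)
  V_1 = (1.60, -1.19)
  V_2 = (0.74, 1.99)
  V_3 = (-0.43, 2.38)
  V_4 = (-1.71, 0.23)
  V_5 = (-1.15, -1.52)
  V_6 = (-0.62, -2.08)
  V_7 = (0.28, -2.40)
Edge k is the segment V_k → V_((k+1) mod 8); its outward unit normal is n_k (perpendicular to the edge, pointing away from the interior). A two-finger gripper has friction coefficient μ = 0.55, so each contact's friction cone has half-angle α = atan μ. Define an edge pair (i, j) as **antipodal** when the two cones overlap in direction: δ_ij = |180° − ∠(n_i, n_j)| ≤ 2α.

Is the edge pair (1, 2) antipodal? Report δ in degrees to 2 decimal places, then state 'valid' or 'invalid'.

δ = 123.57°, invalid

α = atan 0.55 = 28.81°;  2α = 57.62°
edge 1: e_1 = (-0.86, +3.18);  n_1 = (+0.9653, +0.2611)
edge 2: e_2 = (-1.17, +0.39);  n_2 = (+0.3162, +0.9487)
∠(n_1, n_2) = 56.43°
δ = |180° − 56.43°| = 123.57°
123.57° > 2α = 57.62°  →  invalid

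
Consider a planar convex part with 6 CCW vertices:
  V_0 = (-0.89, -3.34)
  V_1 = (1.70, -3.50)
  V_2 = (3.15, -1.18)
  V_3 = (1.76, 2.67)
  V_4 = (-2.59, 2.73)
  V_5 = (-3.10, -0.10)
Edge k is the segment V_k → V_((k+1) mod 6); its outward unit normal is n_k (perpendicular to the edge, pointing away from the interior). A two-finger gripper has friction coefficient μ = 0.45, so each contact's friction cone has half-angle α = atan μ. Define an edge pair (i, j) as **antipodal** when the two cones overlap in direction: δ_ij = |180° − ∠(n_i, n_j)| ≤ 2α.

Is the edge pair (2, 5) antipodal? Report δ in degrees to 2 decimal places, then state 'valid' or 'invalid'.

α = atan 0.45 = 24.23°;  2α = 48.46°
edge 2: e_2 = (-1.39, +3.85);  n_2 = (+0.9406, +0.3396)
edge 5: e_5 = (+2.21, -3.24);  n_5 = (-0.8261, -0.5635)
∠(n_2, n_5) = 165.55°
δ = |180° − 165.55°| = 14.45°
14.45° ≤ 2α = 48.46°  →  valid

δ = 14.45°, valid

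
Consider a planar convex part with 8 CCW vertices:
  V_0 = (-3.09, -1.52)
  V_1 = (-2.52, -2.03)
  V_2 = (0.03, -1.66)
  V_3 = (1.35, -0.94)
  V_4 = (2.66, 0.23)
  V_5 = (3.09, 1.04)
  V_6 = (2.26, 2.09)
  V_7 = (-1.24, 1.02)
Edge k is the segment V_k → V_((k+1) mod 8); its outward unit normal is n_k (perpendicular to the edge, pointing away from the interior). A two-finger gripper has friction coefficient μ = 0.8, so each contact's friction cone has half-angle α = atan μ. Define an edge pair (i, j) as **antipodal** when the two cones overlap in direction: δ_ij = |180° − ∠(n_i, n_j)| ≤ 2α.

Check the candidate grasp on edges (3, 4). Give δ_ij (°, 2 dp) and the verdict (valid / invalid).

δ = 159.73°, invalid

α = atan 0.8 = 38.66°;  2α = 77.32°
edge 3: e_3 = (+1.31, +1.17);  n_3 = (+0.6661, -0.7458)
edge 4: e_4 = (+0.43, +0.81);  n_4 = (+0.8833, -0.4689)
∠(n_3, n_4) = 20.27°
δ = |180° − 20.27°| = 159.73°
159.73° > 2α = 77.32°  →  invalid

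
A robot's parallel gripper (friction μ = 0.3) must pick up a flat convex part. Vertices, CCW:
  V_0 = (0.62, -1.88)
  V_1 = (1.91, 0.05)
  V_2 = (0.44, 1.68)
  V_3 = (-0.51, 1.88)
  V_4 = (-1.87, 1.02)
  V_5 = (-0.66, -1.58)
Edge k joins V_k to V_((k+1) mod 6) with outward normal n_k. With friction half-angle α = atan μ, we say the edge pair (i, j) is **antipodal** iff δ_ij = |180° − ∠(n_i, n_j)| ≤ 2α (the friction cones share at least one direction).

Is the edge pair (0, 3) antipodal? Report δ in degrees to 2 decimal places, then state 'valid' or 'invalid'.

α = atan 0.3 = 16.70°;  2α = 33.40°
edge 0: e_0 = (+1.29, +1.93);  n_0 = (+0.8314, -0.5557)
edge 3: e_3 = (-1.36, -0.86);  n_3 = (-0.5345, +0.8452)
∠(n_0, n_3) = 156.07°
δ = |180° − 156.07°| = 23.93°
23.93° ≤ 2α = 33.40°  →  valid

δ = 23.93°, valid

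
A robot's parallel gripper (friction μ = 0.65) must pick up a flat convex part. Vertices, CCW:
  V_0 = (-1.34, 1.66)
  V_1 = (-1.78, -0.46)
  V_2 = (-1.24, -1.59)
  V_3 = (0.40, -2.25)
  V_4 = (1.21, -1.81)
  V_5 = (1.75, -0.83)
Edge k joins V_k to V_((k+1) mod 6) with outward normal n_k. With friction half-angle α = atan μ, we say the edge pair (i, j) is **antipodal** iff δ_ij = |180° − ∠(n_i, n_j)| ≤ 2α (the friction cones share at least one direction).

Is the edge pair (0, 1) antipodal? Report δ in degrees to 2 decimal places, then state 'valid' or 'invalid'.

δ = 142.73°, invalid

α = atan 0.65 = 33.02°;  2α = 66.05°
edge 0: e_0 = (-0.44, -2.12);  n_0 = (-0.9791, +0.2032)
edge 1: e_1 = (+0.54, -1.13);  n_1 = (-0.9023, -0.4312)
∠(n_0, n_1) = 37.27°
δ = |180° − 37.27°| = 142.73°
142.73° > 2α = 66.05°  →  invalid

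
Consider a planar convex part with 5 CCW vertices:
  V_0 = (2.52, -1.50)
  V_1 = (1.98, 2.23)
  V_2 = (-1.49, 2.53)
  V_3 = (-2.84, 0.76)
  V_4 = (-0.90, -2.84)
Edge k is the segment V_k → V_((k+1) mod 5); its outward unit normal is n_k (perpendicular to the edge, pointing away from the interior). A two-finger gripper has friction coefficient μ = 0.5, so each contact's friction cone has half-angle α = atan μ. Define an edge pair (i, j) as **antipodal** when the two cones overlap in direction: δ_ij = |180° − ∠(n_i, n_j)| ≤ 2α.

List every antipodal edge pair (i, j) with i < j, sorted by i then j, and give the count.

count = 4; pairs: (0,2), (0,3), (1,4), (2,4)

α = atan 0.5 = 26.57°;  2α = 53.13°
n_0 = (+0.9897, +0.1433)
n_1 = (+0.0861, +0.9963)
n_2 = (-0.7951, +0.6064)
n_3 = (-0.8803, -0.4744)
n_4 = (+0.3648, -0.9311)
  (0,1): δ = 103.18°  ·
  (0,2): δ = 45.57°  ✓
  (0,3): δ = 20.08°  ✓
  (0,4): δ = 103.16°  ·
  (1,2): δ = 122.39°  ·
  (1,3): δ = 56.74°  ·
  (1,4): δ = 26.34°  ✓
  (2,3): δ = 114.35°  ·
  (2,4): δ = 31.27°  ✓
  (3,4): δ = 96.92°  ·
antipodal pairs: 4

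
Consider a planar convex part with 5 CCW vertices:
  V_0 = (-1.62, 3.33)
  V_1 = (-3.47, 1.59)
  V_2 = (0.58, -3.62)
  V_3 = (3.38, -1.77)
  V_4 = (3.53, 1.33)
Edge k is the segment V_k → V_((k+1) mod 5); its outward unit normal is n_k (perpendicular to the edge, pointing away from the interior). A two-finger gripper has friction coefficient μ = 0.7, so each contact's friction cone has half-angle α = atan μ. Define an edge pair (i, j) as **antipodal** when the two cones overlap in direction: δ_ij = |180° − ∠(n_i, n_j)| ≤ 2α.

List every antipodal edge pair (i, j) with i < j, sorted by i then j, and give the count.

α = atan 0.7 = 34.99°;  2α = 69.98°
n_0 = (-0.6851, +0.7284)
n_1 = (-0.7895, -0.6137)
n_2 = (+0.5513, -0.8343)
n_3 = (+0.9988, -0.0483)
n_4 = (+0.3620, +0.9322)
  (0,1): δ = 95.39°  ·
  (0,2): δ = 9.79°  ✓
  (0,3): δ = 43.98°  ✓
  (0,4): δ = 115.53°  ·
  (1,2): δ = 94.41°  ·
  (1,3): δ = 40.63°  ✓
  (1,4): δ = 30.92°  ✓
  (2,3): δ = 126.22°  ·
  (2,4): δ = 54.68°  ✓
  (3,4): δ = 108.45°  ·
antipodal pairs: 5

count = 5; pairs: (0,2), (0,3), (1,3), (1,4), (2,4)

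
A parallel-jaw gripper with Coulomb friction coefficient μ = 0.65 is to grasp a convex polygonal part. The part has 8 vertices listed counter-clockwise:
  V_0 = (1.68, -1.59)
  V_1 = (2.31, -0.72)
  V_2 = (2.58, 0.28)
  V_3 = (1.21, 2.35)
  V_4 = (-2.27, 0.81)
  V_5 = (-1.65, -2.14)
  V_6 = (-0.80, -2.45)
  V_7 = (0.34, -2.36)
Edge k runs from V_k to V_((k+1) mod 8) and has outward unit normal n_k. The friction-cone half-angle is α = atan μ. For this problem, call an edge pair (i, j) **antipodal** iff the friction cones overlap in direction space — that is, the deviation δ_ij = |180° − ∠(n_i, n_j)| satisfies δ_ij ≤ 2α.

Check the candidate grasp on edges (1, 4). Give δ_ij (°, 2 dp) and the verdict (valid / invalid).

α = atan 0.65 = 33.02°;  2α = 66.05°
edge 1: e_1 = (+0.27, +1.00);  n_1 = (+0.9654, -0.2607)
edge 4: e_4 = (+0.62, -2.95);  n_4 = (-0.9786, -0.2057)
∠(n_1, n_4) = 153.02°
δ = |180° − 153.02°| = 26.98°
26.98° ≤ 2α = 66.05°  →  valid

δ = 26.98°, valid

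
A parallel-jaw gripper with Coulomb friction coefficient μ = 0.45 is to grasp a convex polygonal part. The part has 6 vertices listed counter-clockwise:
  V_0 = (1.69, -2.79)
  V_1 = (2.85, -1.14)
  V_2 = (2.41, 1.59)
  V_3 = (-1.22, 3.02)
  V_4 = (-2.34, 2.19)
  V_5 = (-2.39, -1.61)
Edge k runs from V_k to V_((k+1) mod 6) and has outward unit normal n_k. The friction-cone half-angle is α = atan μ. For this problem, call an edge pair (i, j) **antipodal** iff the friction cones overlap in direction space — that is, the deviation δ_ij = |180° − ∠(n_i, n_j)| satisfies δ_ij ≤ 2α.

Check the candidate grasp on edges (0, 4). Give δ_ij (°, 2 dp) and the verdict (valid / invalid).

δ = 34.35°, valid

α = atan 0.45 = 24.23°;  2α = 48.46°
edge 0: e_0 = (+1.16, +1.65);  n_0 = (+0.8181, -0.5751)
edge 4: e_4 = (-0.05, -3.80);  n_4 = (-0.9999, +0.0132)
∠(n_0, n_4) = 145.65°
δ = |180° − 145.65°| = 34.35°
34.35° ≤ 2α = 48.46°  →  valid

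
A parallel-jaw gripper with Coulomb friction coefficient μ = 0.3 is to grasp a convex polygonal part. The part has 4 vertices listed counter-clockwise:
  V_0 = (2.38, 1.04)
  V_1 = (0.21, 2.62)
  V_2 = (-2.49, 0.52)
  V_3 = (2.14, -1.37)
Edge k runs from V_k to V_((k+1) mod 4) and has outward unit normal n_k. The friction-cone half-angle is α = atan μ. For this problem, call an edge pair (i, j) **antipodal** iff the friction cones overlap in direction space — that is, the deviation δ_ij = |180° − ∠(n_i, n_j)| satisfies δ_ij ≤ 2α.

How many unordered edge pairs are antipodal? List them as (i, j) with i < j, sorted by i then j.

count = 1; pairs: (0,2)

α = atan 0.3 = 16.70°;  2α = 33.40°
n_0 = (+0.5886, +0.8084)
n_1 = (-0.6139, +0.7894)
n_2 = (-0.3779, -0.9258)
n_3 = (+0.9951, -0.0991)
  (0,1): δ = 106.07°  ·
  (0,2): δ = 13.85°  ✓
  (0,3): δ = 120.37°  ·
  (1,2): δ = 60.08°  ·
  (1,3): δ = 46.44°  ·
  (2,3): δ = 73.48°  ·
antipodal pairs: 1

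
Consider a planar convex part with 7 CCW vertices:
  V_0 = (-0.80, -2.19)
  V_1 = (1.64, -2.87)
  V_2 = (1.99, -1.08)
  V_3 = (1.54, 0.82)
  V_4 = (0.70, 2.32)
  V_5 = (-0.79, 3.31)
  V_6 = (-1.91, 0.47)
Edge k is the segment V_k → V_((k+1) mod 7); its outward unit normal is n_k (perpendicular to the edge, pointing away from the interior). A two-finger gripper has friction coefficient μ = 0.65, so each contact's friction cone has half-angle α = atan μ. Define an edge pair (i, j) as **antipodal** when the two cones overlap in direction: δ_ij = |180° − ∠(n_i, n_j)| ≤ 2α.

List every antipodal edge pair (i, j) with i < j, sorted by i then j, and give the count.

α = atan 0.65 = 33.02°;  2α = 66.05°
n_0 = (-0.2685, -0.9633)
n_1 = (+0.9814, -0.1919)
n_2 = (+0.9731, +0.2305)
n_3 = (+0.8725, +0.4886)
n_4 = (+0.5534, +0.8329)
n_5 = (-0.9303, +0.3669)
n_6 = (-0.9229, -0.3851)
  (0,1): δ = 85.49°  ·
  (0,2): δ = 61.10°  ✓
  (0,3): δ = 45.18°  ✓
  (0,4): δ = 18.03°  ✓
  (0,5): δ = 84.05°  ·
  (0,6): δ = 128.22°  ·
  (1,2): δ = 155.61°  ·
  (1,3): δ = 139.69°  ·
  (1,4): δ = 112.54°  ·
  (1,5): δ = 10.46°  ✓
  (1,6): δ = 33.71°  ✓
  (2,3): δ = 164.08°  ·
  (2,4): δ = 136.93°  ·
  (2,5): δ = 34.85°  ✓
  (2,6): δ = 9.33°  ✓
  (3,4): δ = 152.85°  ·
  (3,5): δ = 50.77°  ✓
  (3,6): δ = 6.60°  ✓
  (4,5): δ = 77.92°  ·
  (4,6): δ = 33.75°  ✓
  (5,6): δ = 135.83°  ·
antipodal pairs: 10

count = 10; pairs: (0,2), (0,3), (0,4), (1,5), (1,6), (2,5), (2,6), (3,5), (3,6), (4,6)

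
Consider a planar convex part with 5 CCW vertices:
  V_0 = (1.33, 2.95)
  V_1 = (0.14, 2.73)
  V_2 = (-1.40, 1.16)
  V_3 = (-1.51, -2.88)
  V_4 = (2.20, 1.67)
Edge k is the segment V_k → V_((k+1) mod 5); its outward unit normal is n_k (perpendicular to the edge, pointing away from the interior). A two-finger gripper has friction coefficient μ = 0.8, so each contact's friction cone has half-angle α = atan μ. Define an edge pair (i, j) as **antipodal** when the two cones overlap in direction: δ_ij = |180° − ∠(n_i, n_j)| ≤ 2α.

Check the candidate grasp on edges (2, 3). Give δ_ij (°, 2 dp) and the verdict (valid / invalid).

α = atan 0.8 = 38.66°;  2α = 77.32°
edge 2: e_2 = (-0.11, -4.04);  n_2 = (-0.9996, +0.0272)
edge 3: e_3 = (+3.71, +4.55);  n_3 = (+0.7750, -0.6319)
∠(n_2, n_3) = 142.37°
δ = |180° − 142.37°| = 37.63°
37.63° ≤ 2α = 77.32°  →  valid

δ = 37.63°, valid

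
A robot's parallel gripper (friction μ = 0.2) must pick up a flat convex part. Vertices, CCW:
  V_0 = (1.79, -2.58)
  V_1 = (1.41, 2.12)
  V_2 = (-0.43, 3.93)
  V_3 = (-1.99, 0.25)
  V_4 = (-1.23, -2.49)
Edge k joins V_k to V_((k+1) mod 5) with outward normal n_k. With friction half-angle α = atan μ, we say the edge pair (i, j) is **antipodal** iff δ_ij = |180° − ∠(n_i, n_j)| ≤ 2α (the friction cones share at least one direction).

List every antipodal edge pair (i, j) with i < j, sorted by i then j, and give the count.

α = atan 0.2 = 11.31°;  2α = 22.62°
n_0 = (+0.9967, +0.0806)
n_1 = (+0.7013, +0.7129)
n_2 = (-0.9207, +0.3903)
n_3 = (-0.9636, -0.2673)
n_4 = (-0.0298, -0.9996)
  (0,1): δ = 139.15°  ·
  (0,2): δ = 27.60°  ·
  (0,3): δ = 10.88°  ✓
  (0,4): δ = 83.67°  ·
  (1,2): δ = 68.44°  ·
  (1,3): δ = 29.97°  ·
  (1,4): δ = 42.82°  ·
  (2,3): δ = 141.52°  ·
  (2,4): δ = 68.73°  ·
  (3,4): δ = 107.21°  ·
antipodal pairs: 1

count = 1; pairs: (0,3)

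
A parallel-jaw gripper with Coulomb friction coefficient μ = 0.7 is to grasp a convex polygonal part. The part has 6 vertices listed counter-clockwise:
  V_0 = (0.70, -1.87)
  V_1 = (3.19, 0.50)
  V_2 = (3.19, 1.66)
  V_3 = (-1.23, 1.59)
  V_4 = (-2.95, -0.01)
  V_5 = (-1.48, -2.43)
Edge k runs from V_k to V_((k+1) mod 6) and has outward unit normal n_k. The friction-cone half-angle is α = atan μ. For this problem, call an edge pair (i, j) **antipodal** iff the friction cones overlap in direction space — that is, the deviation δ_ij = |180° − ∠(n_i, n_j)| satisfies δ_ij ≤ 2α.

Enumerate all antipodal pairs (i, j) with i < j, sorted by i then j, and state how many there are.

count = 7; pairs: (0,2), (0,3), (1,3), (1,4), (2,4), (2,5), (3,5)

α = atan 0.7 = 34.99°;  2α = 69.98°
n_0 = (+0.6894, -0.7243)
n_1 = (+1.0000, -0.0000)
n_2 = (-0.0158, +0.9999)
n_3 = (-0.6811, +0.7322)
n_4 = (-0.8547, -0.5192)
n_5 = (+0.2488, -0.9686)
  (0,1): δ = 133.59°  ·
  (0,2): δ = 42.68°  ✓
  (0,3): δ = 0.66°  ✓
  (0,4): δ = 77.69°  ·
  (0,5): δ = 150.82°  ·
  (1,2): δ = 89.09°  ·
  (1,3): δ = 47.07°  ✓
  (1,4): δ = 31.28°  ✓
  (1,5): δ = 104.41°  ·
  (2,3): δ = 137.98°  ·
  (2,4): δ = 59.63°  ✓
  (2,5): δ = 13.50°  ✓
  (3,4): δ = 101.65°  ·
  (3,5): δ = 28.52°  ✓
  (4,5): δ = 106.87°  ·
antipodal pairs: 7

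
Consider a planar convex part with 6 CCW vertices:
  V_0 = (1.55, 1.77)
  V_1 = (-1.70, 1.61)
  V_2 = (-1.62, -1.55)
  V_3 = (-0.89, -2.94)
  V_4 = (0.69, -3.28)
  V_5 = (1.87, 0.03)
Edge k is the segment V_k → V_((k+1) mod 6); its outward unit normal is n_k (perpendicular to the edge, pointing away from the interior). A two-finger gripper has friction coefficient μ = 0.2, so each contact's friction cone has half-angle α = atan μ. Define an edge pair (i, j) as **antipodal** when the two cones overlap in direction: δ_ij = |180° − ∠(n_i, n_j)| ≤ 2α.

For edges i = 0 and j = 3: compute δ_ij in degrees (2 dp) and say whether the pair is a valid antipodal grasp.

α = atan 0.2 = 11.31°;  2α = 22.62°
edge 0: e_0 = (-3.25, -0.16);  n_0 = (-0.0492, +0.9988)
edge 3: e_3 = (+1.58, -0.34);  n_3 = (-0.2104, -0.9776)
∠(n_0, n_3) = 165.04°
δ = |180° − 165.04°| = 14.96°
14.96° ≤ 2α = 22.62°  →  valid

δ = 14.96°, valid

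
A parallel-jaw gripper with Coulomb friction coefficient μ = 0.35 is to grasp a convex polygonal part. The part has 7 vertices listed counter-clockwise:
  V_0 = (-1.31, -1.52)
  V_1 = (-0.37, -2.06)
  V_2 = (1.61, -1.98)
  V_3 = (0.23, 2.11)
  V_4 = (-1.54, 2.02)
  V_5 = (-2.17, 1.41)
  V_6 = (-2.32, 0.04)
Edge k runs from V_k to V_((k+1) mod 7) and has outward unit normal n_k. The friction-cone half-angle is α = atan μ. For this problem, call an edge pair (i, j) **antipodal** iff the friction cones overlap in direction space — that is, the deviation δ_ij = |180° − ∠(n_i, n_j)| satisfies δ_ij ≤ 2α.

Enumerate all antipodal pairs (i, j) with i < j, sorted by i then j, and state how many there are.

count = 4; pairs: (0,3), (1,3), (2,5), (2,6)

α = atan 0.35 = 19.29°;  2α = 38.58°
n_0 = (-0.4981, -0.8671)
n_1 = (+0.0404, -0.9992)
n_2 = (+0.9475, +0.3197)
n_3 = (-0.0508, +0.9987)
n_4 = (-0.6956, +0.7184)
n_5 = (-0.9941, +0.1088)
n_6 = (-0.8394, -0.5435)
  (0,1): δ = 147.81°  ·
  (0,2): δ = 41.48°  ·
  (0,3): δ = 32.79°  ✓
  (0,4): δ = 73.95°  ·
  (0,5): δ = 113.63°  ·
  (0,6): δ = 152.80°  ·
  (1,2): δ = 73.67°  ·
  (1,3): δ = 0.60°  ✓
  (1,4): δ = 41.76°  ·
  (1,5): δ = 81.44°  ·
  (1,6): δ = 120.61°  ·
  (2,3): δ = 105.73°  ·
  (2,4): δ = 64.57°  ·
  (2,5): δ = 24.89°  ✓
  (2,6): δ = 14.28°  ✓
  (3,4): δ = 138.83°  ·
  (3,5): δ = 99.16°  ·
  (3,6): δ = 59.99°  ·
  (4,5): δ = 140.32°  ·
  (4,6): δ = 101.16°  ·
  (5,6): δ = 140.83°  ·
antipodal pairs: 4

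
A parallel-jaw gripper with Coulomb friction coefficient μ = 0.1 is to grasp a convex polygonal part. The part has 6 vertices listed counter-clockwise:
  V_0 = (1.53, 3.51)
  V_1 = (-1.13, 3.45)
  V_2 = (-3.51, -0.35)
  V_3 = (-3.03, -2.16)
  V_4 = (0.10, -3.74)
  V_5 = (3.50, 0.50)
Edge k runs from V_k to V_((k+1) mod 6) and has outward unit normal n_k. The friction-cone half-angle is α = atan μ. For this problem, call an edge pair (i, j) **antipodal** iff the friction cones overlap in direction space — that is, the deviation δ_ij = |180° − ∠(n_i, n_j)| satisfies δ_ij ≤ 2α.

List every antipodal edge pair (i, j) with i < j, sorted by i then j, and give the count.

count = 1; pairs: (1,4)

α = atan 0.1 = 5.71°;  2α = 11.42°
n_0 = (-0.0226, +0.9997)
n_1 = (-0.8475, +0.5308)
n_2 = (-0.9666, -0.2563)
n_3 = (-0.4506, -0.8927)
n_4 = (+0.7802, -0.6256)
n_5 = (+0.8367, +0.5476)
  (0,1): δ = 123.35°  ·
  (0,2): δ = 76.44°  ·
  (0,3): δ = 28.08°  ·
  (0,4): δ = 49.98°  ·
  (0,5): δ = 121.91°  ·
  (1,2): δ = 133.09°  ·
  (1,3): δ = 84.72°  ·
  (1,4): δ = 6.67°  ✓
  (1,5): δ = 65.26°  ·
  (2,3): δ = 131.64°  ·
  (2,4): δ = 53.58°  ·
  (2,5): δ = 18.35°  ·
  (3,4): δ = 101.94°  ·
  (3,5): δ = 30.01°  ·
  (4,5): δ = 108.07°  ·
antipodal pairs: 1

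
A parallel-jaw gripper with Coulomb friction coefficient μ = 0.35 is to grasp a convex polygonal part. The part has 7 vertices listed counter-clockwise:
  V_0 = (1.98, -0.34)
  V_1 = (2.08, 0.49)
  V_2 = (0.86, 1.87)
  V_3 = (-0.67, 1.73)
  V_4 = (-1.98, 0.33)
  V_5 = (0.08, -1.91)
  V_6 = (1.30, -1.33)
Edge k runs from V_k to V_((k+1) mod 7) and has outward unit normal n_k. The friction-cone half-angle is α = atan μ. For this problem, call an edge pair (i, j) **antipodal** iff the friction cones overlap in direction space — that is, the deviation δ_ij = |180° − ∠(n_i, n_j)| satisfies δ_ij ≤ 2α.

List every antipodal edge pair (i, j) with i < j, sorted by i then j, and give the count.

α = atan 0.35 = 19.29°;  2α = 38.58°
n_0 = (+0.9928, -0.1196)
n_1 = (+0.7492, +0.6623)
n_2 = (-0.0911, +0.9958)
n_3 = (-0.7302, +0.6832)
n_4 = (-0.7361, -0.6769)
n_5 = (+0.4294, -0.9031)
n_6 = (+0.8243, -0.5662)
  (0,1): δ = 131.65°  ·
  (0,2): δ = 77.90°  ·
  (0,3): δ = 36.23°  ✓
  (0,4): δ = 49.47°  ·
  (0,5): δ = 122.30°  ·
  (0,6): δ = 152.39°  ·
  (1,2): δ = 126.25°  ·
  (1,3): δ = 84.58°  ·
  (1,4): δ = 1.12°  ✓
  (1,5): δ = 73.95°  ·
  (1,6): δ = 104.04°  ·
  (2,3): δ = 138.33°  ·
  (2,4): δ = 52.63°  ·
  (2,5): δ = 20.20°  ✓
  (2,6): δ = 50.29°  ·
  (3,4): δ = 94.30°  ·
  (3,5): δ = 21.48°  ✓
  (3,6): δ = 8.61°  ✓
  (4,5): δ = 107.18°  ·
  (4,6): δ = 77.09°  ·
  (5,6): δ = 149.91°  ·
antipodal pairs: 5

count = 5; pairs: (0,3), (1,4), (2,5), (3,5), (3,6)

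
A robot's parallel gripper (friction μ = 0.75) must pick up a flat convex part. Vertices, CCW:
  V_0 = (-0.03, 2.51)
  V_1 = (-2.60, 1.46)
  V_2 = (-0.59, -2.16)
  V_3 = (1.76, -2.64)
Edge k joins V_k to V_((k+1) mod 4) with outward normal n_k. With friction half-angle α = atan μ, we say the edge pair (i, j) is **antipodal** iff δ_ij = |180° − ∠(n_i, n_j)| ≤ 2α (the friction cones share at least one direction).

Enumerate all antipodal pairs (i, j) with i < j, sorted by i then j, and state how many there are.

count = 3; pairs: (0,2), (1,3), (2,3)

α = atan 0.75 = 36.87°;  2α = 73.74°
n_0 = (-0.3782, +0.9257)
n_1 = (-0.8743, -0.4854)
n_2 = (-0.2001, -0.9798)
n_3 = (+0.9446, +0.3283)
  (0,1): δ = 83.18°  ·
  (0,2): δ = 33.77°  ✓
  (0,3): δ = 86.94°  ·
  (1,2): δ = 130.59°  ·
  (1,3): δ = 9.88°  ✓
  (2,3): δ = 59.29°  ✓
antipodal pairs: 3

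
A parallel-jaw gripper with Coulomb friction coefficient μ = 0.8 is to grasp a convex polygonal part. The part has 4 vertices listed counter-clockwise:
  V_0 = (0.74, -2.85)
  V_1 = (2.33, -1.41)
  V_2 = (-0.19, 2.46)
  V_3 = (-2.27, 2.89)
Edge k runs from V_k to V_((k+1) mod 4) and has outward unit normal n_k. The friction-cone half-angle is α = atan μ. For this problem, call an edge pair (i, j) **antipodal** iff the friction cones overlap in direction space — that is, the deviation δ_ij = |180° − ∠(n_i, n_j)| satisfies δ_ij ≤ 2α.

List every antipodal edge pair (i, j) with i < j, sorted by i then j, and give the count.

α = atan 0.8 = 38.66°;  2α = 77.32°
n_0 = (+0.6713, -0.7412)
n_1 = (+0.8380, +0.5457)
n_2 = (+0.2024, +0.9793)
n_3 = (-0.8856, -0.4644)
  (0,1): δ = 99.10°  ·
  (0,2): δ = 53.85°  ✓
  (0,3): δ = 75.51°  ✓
  (1,2): δ = 134.75°  ·
  (1,3): δ = 5.40°  ✓
  (2,3): δ = 50.65°  ✓
antipodal pairs: 4

count = 4; pairs: (0,2), (0,3), (1,3), (2,3)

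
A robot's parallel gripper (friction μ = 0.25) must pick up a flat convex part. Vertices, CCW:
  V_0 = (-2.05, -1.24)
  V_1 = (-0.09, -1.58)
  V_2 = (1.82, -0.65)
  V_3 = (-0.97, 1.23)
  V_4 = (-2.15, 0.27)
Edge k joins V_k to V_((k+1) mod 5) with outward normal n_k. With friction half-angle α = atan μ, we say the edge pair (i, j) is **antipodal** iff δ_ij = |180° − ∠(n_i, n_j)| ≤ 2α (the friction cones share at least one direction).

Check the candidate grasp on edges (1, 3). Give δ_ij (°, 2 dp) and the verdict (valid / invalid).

α = atan 0.25 = 14.04°;  2α = 28.07°
edge 1: e_1 = (+1.91, +0.93);  n_1 = (+0.4378, -0.8991)
edge 3: e_3 = (-1.18, -0.96);  n_3 = (-0.6311, +0.7757)
∠(n_1, n_3) = 166.83°
δ = |180° − 166.83°| = 13.17°
13.17° ≤ 2α = 28.07°  →  valid

δ = 13.17°, valid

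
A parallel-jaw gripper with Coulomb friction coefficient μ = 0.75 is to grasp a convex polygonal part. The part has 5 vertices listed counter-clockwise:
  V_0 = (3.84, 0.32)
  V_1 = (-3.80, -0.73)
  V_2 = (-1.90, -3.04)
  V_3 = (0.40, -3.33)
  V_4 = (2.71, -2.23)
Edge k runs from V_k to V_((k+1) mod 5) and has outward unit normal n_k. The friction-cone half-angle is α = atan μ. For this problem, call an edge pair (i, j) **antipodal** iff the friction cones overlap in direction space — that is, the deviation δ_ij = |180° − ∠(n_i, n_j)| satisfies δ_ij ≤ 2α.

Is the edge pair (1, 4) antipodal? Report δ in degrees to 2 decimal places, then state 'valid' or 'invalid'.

δ = 63.34°, valid

α = atan 0.75 = 36.87°;  2α = 73.74°
edge 1: e_1 = (+1.90, -2.31);  n_1 = (-0.7723, -0.6352)
edge 4: e_4 = (+1.13, +2.55);  n_4 = (+0.9143, -0.4051)
∠(n_1, n_4) = 116.66°
δ = |180° − 116.66°| = 63.34°
63.34° ≤ 2α = 73.74°  →  valid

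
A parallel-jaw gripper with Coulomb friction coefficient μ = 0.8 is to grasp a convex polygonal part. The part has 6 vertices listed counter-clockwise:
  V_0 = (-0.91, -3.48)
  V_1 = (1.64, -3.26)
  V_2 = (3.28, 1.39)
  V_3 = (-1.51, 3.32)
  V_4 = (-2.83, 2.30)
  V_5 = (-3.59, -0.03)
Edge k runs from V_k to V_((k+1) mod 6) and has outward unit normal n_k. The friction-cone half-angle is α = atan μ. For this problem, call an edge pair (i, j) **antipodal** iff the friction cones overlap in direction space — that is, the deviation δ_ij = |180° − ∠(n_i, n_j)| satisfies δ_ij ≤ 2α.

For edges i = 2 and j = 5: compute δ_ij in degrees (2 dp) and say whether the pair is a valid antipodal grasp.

δ = 30.21°, valid

α = atan 0.8 = 38.66°;  2α = 77.32°
edge 2: e_2 = (-4.79, +1.93);  n_2 = (+0.3737, +0.9275)
edge 5: e_5 = (+2.68, -3.45);  n_5 = (-0.7897, -0.6135)
∠(n_2, n_5) = 149.79°
δ = |180° − 149.79°| = 30.21°
30.21° ≤ 2α = 77.32°  →  valid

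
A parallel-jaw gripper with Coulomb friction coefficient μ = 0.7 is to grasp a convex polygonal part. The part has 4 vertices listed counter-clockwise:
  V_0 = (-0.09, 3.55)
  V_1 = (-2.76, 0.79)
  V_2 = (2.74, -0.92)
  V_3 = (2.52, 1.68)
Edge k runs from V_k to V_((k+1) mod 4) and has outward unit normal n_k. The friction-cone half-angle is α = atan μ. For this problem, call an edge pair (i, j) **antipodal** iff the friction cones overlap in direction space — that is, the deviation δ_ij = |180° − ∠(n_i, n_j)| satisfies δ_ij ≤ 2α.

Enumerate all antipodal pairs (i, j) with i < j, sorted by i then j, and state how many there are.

count = 4; pairs: (0,1), (0,2), (1,2), (1,3)

α = atan 0.7 = 34.99°;  2α = 69.98°
n_0 = (-0.7187, +0.6953)
n_1 = (-0.2969, -0.9549)
n_2 = (+0.9964, +0.0843)
n_3 = (+0.5824, +0.8129)
  (0,1): δ = 63.22°  ✓
  (0,2): δ = 48.89°  ✓
  (0,3): δ = 98.43°  ·
  (1,2): δ = 67.89°  ✓
  (1,3): δ = 18.35°  ✓
  (2,3): δ = 130.46°  ·
antipodal pairs: 4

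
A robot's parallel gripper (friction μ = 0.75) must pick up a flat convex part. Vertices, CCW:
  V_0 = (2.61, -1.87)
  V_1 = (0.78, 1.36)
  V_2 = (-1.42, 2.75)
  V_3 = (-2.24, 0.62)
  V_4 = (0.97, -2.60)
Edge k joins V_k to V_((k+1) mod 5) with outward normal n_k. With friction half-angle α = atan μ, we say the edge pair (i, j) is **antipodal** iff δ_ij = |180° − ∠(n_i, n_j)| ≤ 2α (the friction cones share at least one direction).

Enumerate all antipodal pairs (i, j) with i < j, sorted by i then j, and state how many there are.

α = atan 0.75 = 36.87°;  2α = 73.74°
n_0 = (+0.8701, +0.4929)
n_1 = (+0.5341, +0.8454)
n_2 = (-0.9332, +0.3593)
n_3 = (-0.7082, -0.7060)
n_4 = (+0.4067, -0.9136)
  (0,1): δ = 151.82°  ·
  (0,2): δ = 50.59°  ✓
  (0,3): δ = 15.38°  ✓
  (0,4): δ = 84.46°  ·
  (1,2): δ = 78.77°  ·
  (1,3): δ = 12.80°  ✓
  (1,4): δ = 56.28°  ✓
  (2,3): δ = 114.03°  ·
  (2,4): δ = 44.95°  ✓
  (3,4): δ = 110.92°  ·
antipodal pairs: 5

count = 5; pairs: (0,2), (0,3), (1,3), (1,4), (2,4)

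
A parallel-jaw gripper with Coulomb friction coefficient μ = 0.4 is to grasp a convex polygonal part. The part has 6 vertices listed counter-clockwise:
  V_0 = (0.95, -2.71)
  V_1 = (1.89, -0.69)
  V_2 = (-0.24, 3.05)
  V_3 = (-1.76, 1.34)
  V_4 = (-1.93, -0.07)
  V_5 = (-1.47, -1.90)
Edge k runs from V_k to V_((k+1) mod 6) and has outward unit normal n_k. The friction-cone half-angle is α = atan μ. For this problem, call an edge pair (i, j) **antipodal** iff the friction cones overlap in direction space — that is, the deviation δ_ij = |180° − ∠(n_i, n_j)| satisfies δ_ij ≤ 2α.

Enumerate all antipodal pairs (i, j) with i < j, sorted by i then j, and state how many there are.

count = 6; pairs: (0,2), (0,3), (0,4), (1,3), (1,4), (1,5)

α = atan 0.4 = 21.80°;  2α = 43.60°
n_0 = (+0.9066, -0.4219)
n_1 = (+0.8690, +0.4949)
n_2 = (-0.7474, +0.6644)
n_3 = (-0.9928, +0.1197)
n_4 = (-0.9698, -0.2438)
n_5 = (-0.3174, -0.9483)
  (0,1): δ = 125.38°  ·
  (0,2): δ = 16.68°  ✓
  (0,3): δ = 18.08°  ✓
  (0,4): δ = 39.06°  ✓
  (0,5): δ = 96.45°  ·
  (1,2): δ = 71.30°  ·
  (1,3): δ = 36.54°  ✓
  (1,4): δ = 15.55°  ✓
  (1,5): δ = 41.83°  ✓
  (2,3): δ = 145.24°  ·
  (2,4): δ = 124.26°  ·
  (2,5): δ = 66.87°  ·
  (3,4): δ = 159.02°  ·
  (3,5): δ = 101.63°  ·
  (4,5): δ = 122.62°  ·
antipodal pairs: 6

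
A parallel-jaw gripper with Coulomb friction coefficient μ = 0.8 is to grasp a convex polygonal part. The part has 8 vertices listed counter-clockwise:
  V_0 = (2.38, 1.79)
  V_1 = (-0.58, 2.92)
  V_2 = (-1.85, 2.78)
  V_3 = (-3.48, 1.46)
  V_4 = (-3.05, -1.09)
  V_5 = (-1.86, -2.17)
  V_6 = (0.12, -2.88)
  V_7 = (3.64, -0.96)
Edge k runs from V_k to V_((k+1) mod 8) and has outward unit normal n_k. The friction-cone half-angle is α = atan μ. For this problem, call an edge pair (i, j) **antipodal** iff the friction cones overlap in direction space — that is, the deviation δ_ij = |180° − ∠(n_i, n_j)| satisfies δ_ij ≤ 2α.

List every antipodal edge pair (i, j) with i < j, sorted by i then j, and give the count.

α = atan 0.8 = 38.66°;  2α = 77.32°
n_0 = (+0.3567, +0.9342)
n_1 = (-0.1096, +0.9940)
n_2 = (-0.6293, +0.7771)
n_3 = (-0.9861, -0.1663)
n_4 = (-0.6721, -0.7405)
n_5 = (-0.3375, -0.9413)
n_6 = (+0.4789, -0.8779)
n_7 = (+0.9091, +0.4165)
  (0,1): δ = 152.81°  ·
  (0,2): δ = 120.10°  ·
  (0,3): δ = 59.53°  ✓
  (0,4): δ = 21.33°  ✓
  (0,5): δ = 1.17°  ✓
  (0,6): δ = 49.51°  ✓
  (0,7): δ = 135.51°  ·
  (1,2): δ = 147.29°  ·
  (1,3): δ = 86.72°  ·
  (1,4): δ = 48.52°  ✓
  (1,5): δ = 26.02°  ✓
  (1,6): δ = 22.32°  ✓
  (1,7): δ = 108.33°  ·
  (2,3): δ = 119.43°  ·
  (2,4): δ = 81.23°  ·
  (2,5): δ = 58.73°  ✓
  (2,6): δ = 10.39°  ✓
  (2,7): δ = 75.62°  ✓
  (3,4): δ = 141.80°  ·
  (3,5): δ = 119.30°  ·
  (3,6): δ = 70.96°  ✓
  (3,7): δ = 15.04°  ✓
  (4,5): δ = 157.50°  ·
  (4,6): δ = 109.16°  ·
  (4,7): δ = 23.16°  ✓
  (5,6): δ = 131.66°  ·
  (5,7): δ = 45.66°  ✓
  (6,7): δ = 93.99°  ·
antipodal pairs: 14

count = 14; pairs: (0,3), (0,4), (0,5), (0,6), (1,4), (1,5), (1,6), (2,5), (2,6), (2,7), (3,6), (3,7), (4,7), (5,7)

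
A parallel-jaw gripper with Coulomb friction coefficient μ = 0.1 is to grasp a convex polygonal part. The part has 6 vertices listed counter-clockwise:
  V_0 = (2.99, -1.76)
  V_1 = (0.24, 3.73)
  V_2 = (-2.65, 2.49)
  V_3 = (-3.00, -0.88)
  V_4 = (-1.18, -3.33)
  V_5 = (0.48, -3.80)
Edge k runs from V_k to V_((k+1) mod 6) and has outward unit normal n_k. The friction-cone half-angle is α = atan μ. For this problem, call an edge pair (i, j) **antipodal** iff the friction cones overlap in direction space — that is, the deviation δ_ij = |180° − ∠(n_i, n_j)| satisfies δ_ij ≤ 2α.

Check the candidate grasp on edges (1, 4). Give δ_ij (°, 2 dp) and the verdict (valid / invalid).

δ = 39.03°, invalid

α = atan 0.1 = 5.71°;  2α = 11.42°
edge 1: e_1 = (-2.89, -1.24);  n_1 = (-0.3943, +0.9190)
edge 4: e_4 = (+1.66, -0.47);  n_4 = (-0.2724, -0.9622)
∠(n_1, n_4) = 140.97°
δ = |180° − 140.97°| = 39.03°
39.03° > 2α = 11.42°  →  invalid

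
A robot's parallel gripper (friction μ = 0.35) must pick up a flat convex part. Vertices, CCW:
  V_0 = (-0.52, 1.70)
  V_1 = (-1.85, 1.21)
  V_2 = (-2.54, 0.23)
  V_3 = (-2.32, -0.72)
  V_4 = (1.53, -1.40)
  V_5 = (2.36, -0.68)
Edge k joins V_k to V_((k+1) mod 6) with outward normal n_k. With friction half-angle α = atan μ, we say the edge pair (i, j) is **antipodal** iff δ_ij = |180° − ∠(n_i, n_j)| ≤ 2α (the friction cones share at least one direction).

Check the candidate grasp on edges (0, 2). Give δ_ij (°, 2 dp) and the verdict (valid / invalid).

δ = 97.19°, invalid

α = atan 0.35 = 19.29°;  2α = 38.58°
edge 0: e_0 = (-1.33, -0.49);  n_0 = (-0.3457, +0.9383)
edge 2: e_2 = (+0.22, -0.95);  n_2 = (-0.9742, -0.2256)
∠(n_0, n_2) = 82.81°
δ = |180° − 82.81°| = 97.19°
97.19° > 2α = 38.58°  →  invalid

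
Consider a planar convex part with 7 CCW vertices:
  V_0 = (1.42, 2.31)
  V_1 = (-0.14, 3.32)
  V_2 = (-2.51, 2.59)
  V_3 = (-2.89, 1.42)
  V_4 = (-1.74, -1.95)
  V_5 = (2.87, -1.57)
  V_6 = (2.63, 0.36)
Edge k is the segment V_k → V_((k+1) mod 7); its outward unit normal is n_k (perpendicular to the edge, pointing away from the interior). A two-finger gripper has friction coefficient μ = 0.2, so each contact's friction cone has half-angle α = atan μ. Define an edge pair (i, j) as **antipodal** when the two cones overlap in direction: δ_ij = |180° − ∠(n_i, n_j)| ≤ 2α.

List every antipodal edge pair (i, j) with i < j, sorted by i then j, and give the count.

α = atan 0.2 = 11.31°;  2α = 22.62°
n_0 = (+0.5435, +0.8394)
n_1 = (-0.2944, +0.9557)
n_2 = (-0.9511, +0.3089)
n_3 = (-0.9464, -0.3230)
n_4 = (+0.0822, -0.9966)
n_5 = (+0.9924, +0.1234)
n_6 = (+0.8497, +0.5273)
  (0,1): δ = 129.96°  ·
  (0,2): δ = 75.07°  ·
  (0,3): δ = 38.24°  ·
  (0,4): δ = 37.63°  ·
  (0,5): δ = 130.01°  ·
  (0,6): δ = 154.74°  ·
  (1,2): δ = 125.11°  ·
  (1,3): δ = 88.28°  ·
  (1,4): δ = 12.41°  ✓
  (1,5): δ = 79.97°  ·
  (1,6): δ = 104.70°  ·
  (2,3): δ = 143.16°  ·
  (2,4): δ = 67.29°  ·
  (2,5): δ = 25.08°  ·
  (2,6): δ = 49.81°  ·
  (3,4): δ = 104.13°  ·
  (3,5): δ = 11.75°  ✓
  (3,6): δ = 12.98°  ✓
  (4,5): δ = 87.62°  ·
  (4,6): δ = 62.89°  ·
  (5,6): δ = 155.27°  ·
antipodal pairs: 3

count = 3; pairs: (1,4), (3,5), (3,6)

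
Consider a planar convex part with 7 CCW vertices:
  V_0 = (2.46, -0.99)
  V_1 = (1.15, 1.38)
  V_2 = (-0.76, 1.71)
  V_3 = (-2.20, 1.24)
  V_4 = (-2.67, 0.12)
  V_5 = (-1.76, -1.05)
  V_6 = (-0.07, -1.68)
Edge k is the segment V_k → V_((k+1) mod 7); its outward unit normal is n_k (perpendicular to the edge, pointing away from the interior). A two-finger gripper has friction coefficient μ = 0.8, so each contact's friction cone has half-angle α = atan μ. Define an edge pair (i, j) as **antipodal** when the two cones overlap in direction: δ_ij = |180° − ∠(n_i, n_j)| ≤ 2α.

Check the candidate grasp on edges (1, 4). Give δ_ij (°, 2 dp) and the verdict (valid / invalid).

α = atan 0.8 = 38.66°;  2α = 77.32°
edge 1: e_1 = (-1.91, +0.33);  n_1 = (+0.1703, +0.9854)
edge 4: e_4 = (+0.91, -1.17);  n_4 = (-0.7894, -0.6139)
∠(n_1, n_4) = 137.68°
δ = |180° − 137.68°| = 42.32°
42.32° ≤ 2α = 77.32°  →  valid

δ = 42.32°, valid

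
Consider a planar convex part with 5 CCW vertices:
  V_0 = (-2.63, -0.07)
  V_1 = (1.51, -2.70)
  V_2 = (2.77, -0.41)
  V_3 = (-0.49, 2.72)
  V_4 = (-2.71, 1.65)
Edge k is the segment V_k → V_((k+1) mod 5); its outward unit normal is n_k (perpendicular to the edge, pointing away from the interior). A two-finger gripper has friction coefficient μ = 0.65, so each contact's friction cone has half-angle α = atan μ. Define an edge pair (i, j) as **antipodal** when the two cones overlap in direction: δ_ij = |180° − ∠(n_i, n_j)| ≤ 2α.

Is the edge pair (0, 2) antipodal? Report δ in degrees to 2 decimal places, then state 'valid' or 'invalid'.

α = atan 0.65 = 33.02°;  2α = 66.05°
edge 0: e_0 = (+4.14, -2.63);  n_0 = (-0.5362, -0.8441)
edge 2: e_2 = (-3.26, +3.13);  n_2 = (+0.6926, +0.7213)
∠(n_0, n_2) = 168.59°
δ = |180° − 168.59°| = 11.41°
11.41° ≤ 2α = 66.05°  →  valid

δ = 11.41°, valid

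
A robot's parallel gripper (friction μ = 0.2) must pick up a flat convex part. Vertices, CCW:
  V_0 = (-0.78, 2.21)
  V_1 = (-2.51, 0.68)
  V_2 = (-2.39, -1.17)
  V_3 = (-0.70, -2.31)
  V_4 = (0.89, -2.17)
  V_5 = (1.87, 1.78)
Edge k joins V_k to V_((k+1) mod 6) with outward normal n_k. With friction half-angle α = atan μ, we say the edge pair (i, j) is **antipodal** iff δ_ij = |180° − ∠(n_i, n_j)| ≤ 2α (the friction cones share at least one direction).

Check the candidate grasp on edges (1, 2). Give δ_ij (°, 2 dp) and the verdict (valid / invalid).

α = atan 0.2 = 11.31°;  2α = 22.62°
edge 1: e_1 = (+0.12, -1.85);  n_1 = (-0.9979, -0.0647)
edge 2: e_2 = (+1.69, -1.14);  n_2 = (-0.5592, -0.8290)
∠(n_1, n_2) = 52.29°
δ = |180° − 52.29°| = 127.71°
127.71° > 2α = 22.62°  →  invalid

δ = 127.71°, invalid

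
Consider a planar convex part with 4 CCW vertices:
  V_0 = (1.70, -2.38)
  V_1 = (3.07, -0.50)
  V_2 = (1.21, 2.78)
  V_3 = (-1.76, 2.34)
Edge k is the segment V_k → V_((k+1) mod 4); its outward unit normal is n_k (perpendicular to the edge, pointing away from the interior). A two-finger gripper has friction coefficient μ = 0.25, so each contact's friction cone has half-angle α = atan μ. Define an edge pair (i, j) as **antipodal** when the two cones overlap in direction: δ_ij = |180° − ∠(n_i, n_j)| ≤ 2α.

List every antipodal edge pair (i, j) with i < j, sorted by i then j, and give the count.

count = 1; pairs: (1,3)

α = atan 0.25 = 14.04°;  2α = 28.07°
n_0 = (+0.8082, -0.5889)
n_1 = (+0.8699, +0.4933)
n_2 = (-0.1465, +0.9892)
n_3 = (-0.8065, -0.5912)
  (0,1): δ = 114.36°  ·
  (0,2): δ = 45.49°  ·
  (0,3): δ = 72.33°  ·
  (1,2): δ = 111.13°  ·
  (1,3): δ = 6.69°  ✓
  (2,3): δ = 62.18°  ·
antipodal pairs: 1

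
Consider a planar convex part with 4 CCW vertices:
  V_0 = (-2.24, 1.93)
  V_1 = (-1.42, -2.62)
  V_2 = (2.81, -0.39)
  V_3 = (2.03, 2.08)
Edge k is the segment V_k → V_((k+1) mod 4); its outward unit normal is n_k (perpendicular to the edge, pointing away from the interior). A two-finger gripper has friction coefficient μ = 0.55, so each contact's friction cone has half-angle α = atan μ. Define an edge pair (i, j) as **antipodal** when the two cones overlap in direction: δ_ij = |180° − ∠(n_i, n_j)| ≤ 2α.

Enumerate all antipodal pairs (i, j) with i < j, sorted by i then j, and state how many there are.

α = atan 0.55 = 28.81°;  2α = 57.62°
n_0 = (-0.9841, -0.1774)
n_1 = (+0.4663, -0.8846)
n_2 = (+0.9536, +0.3011)
n_3 = (-0.0351, +0.9994)
  (0,1): δ = 72.42°  ·
  (0,2): δ = 7.31°  ✓
  (0,3): δ = 81.80°  ·
  (1,2): δ = 100.27°  ·
  (1,3): δ = 25.79°  ✓
  (2,3): δ = 105.51°  ·
antipodal pairs: 2

count = 2; pairs: (0,2), (1,3)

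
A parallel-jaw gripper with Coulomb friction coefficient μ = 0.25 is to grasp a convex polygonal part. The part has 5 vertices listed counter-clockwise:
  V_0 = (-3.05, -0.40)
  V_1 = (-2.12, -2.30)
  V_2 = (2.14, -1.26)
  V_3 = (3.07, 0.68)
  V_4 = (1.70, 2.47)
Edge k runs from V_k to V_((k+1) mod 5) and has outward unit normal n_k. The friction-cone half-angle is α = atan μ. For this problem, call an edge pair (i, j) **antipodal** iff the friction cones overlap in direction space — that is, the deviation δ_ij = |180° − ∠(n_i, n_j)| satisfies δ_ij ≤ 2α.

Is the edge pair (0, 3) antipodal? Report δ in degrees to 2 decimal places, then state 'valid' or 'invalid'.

δ = 11.35°, valid

α = atan 0.25 = 14.04°;  2α = 28.07°
edge 0: e_0 = (+0.93, -1.90);  n_0 = (-0.8982, -0.4396)
edge 3: e_3 = (-1.37, +1.79);  n_3 = (+0.7941, +0.6078)
∠(n_0, n_3) = 168.65°
δ = |180° − 168.65°| = 11.35°
11.35° ≤ 2α = 28.07°  →  valid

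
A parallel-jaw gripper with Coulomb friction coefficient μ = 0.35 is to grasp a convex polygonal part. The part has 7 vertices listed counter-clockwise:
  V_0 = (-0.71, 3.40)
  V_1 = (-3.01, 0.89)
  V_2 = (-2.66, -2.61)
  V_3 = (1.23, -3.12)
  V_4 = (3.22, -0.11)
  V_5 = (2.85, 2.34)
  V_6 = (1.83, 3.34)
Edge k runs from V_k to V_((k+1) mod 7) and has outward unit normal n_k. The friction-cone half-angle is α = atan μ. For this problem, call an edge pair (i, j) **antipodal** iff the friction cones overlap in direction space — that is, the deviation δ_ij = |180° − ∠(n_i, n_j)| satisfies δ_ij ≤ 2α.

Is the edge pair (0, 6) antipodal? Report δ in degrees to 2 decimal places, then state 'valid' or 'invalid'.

α = atan 0.35 = 19.29°;  2α = 38.58°
edge 0: e_0 = (-2.30, -2.51);  n_0 = (-0.7373, +0.6756)
edge 6: e_6 = (-2.54, +0.06);  n_6 = (+0.0236, +0.9997)
∠(n_0, n_6) = 48.85°
δ = |180° − 48.85°| = 131.15°
131.15° > 2α = 38.58°  →  invalid

δ = 131.15°, invalid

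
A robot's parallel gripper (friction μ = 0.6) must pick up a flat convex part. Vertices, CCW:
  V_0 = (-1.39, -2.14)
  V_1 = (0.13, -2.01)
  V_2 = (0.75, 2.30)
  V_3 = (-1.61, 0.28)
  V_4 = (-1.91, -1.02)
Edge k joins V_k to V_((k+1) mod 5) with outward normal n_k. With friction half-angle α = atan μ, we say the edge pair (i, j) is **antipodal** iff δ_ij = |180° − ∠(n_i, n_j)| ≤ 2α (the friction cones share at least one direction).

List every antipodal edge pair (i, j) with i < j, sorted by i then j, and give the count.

α = atan 0.6 = 30.96°;  2α = 61.93°
n_0 = (+0.0852, -0.9964)
n_1 = (+0.9898, -0.1424)
n_2 = (-0.6503, +0.7597)
n_3 = (-0.9744, +0.2249)
n_4 = (-0.9070, -0.4211)
  (0,1): δ = 103.07°  ·
  (0,2): δ = 35.67°  ✓
  (0,3): δ = 72.12°  ·
  (0,4): δ = 110.02°  ·
  (1,2): δ = 41.25°  ✓
  (1,3): δ = 4.81°  ✓
  (1,4): δ = 33.09°  ✓
  (2,3): δ = 143.56°  ·
  (2,4): δ = 105.66°  ·
  (3,4): δ = 142.10°  ·
antipodal pairs: 4

count = 4; pairs: (0,2), (1,2), (1,3), (1,4)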